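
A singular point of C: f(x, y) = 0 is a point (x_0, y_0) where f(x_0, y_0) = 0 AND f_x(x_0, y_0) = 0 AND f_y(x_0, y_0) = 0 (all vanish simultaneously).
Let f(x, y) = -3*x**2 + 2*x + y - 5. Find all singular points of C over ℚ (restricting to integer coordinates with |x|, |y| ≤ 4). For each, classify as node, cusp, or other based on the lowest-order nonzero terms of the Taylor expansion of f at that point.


No singular points in the scanned grid; C is smooth there.

Compute partial derivatives:
  f_x = 2 - 6*x.
  f_y = 1.
f_y = 1 is a nonzero constant, so f_y never vanishes: no point (x, y) can satisfy f = f_x = f_y = 0. In particular no (x, y) ∈ {−4, ..., 4}² is singular; the curve is smooth.


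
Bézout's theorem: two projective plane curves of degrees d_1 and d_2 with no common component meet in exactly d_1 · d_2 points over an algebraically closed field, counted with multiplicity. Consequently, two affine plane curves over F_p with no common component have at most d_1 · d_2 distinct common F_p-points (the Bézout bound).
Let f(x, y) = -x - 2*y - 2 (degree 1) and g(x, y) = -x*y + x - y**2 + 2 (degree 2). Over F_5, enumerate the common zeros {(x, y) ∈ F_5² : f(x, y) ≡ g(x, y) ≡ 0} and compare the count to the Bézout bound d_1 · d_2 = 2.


Common zeros: {(3, 0)}; count = 1; Bézout bound = 2.

deg(f) = 1, deg(g) = 2, so Bézout bound = 2.
Scan x ∈ F_5. For each x, list the y ∈ F_5 with f(x, y) ≡ 0 and those with g(x, y) ≡ 0 (mod 5); the common zeros in that column are the intersection.
  x = 0: f ≡ 0 at y ∈ {4}; g ≡ 0 at y ∈ ∅; common: ∅.
  x = 1: f ≡ 0 at y ∈ {1}; g ≡ 0 at y ∈ ∅; common: ∅.
  x = 2: f ≡ 0 at y ∈ {3}; g ≡ 0 at y ∈ {4}; common: ∅.
  x = 3: f ≡ 0 at y ∈ {0}; g ≡ 0 at y ∈ {0, 2}; common: {0}.
  x = 4: f ≡ 0 at y ∈ {2}; g ≡ 0 at y ∈ {3}; common: ∅.
Collecting: common zeros = {(3, 0)}, so the count is 1.
Comparison with the Bézout bound: 1 ≤ 2 = deg(f)·deg(g), as expected for curves with no common component (the affine F_5-count falls short of the bound because intersections may lie at infinity, over extension fields, or carry multiplicity).


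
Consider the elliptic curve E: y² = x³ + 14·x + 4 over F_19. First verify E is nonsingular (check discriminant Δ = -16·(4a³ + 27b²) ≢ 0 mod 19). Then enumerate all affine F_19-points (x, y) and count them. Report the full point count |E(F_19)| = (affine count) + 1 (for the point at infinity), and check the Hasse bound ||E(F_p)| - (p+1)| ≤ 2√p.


Affine points = {(0, 2), (0, 17), (1, 0), (3, 4), (3, 15), (5, 3), (5, 16), (6, 0), (8, 1), (8, 18), (9, 2), (9, 17), (10, 2), (10, 17), (11, 8), (11, 11), (12, 0), (15, 6), (15, 13), (16, 7), (16, 12), (17, 5), (17, 14)}; affine count = 23; |E(F_19)| = 24.

Discriminant check: Δ ∝ 4a³ + 27b² = 4·14³ + 27·4² = 4·2744 + 27·16 ≡ 8 (mod 19). Nonzero ⇒ E is nonsingular.
For each x ∈ F_19, compute rhs = x³ + 14·x + 4 mod 19, then count y ∈ F_19 with y² ≡ rhs.
  x = 0: rhs = 4, matching y values: 2, 17 (2 points).
  x = 1: rhs = 0, matching y values: 0 (1 points).
  x = 2: rhs = 2, matching y values: none (0 points).
  x = 3: rhs = 16, matching y values: 4, 15 (2 points).
  x = 4: rhs = 10, matching y values: none (0 points).
  x = 5: rhs = 9, matching y values: 3, 16 (2 points).
  x = 6: rhs = 0, matching y values: 0 (1 points).
  x = 7: rhs = 8, matching y values: none (0 points).
  x = 8: rhs = 1, matching y values: 1, 18 (2 points).
  x = 9: rhs = 4, matching y values: 2, 17 (2 points).
  x = 10: rhs = 4, matching y values: 2, 17 (2 points).
  x = 11: rhs = 7, matching y values: 8, 11 (2 points).
  x = 12: rhs = 0, matching y values: 0 (1 points).
  x = 13: rhs = 8, matching y values: none (0 points).
  x = 14: rhs = 18, matching y values: none (0 points).
  x = 15: rhs = 17, matching y values: 6, 13 (2 points).
  x = 16: rhs = 11, matching y values: 7, 12 (2 points).
  x = 17: rhs = 6, matching y values: 5, 14 (2 points).
  x = 18: rhs = 8, matching y values: none (0 points).
Total affine count: 23.
Full point count |E(F_19)| = 23 + 1 = 24.
Hasse bound: |24 − (19+1)| = |4| = 4 ≤ 2√19 ≈ 8.7178 ✓.


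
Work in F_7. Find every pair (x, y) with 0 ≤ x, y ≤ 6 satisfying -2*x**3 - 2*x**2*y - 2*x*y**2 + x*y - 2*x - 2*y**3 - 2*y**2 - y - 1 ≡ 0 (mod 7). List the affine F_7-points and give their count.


Affine F_7-points: {(0, 6), (2, 0), (2, 4), (6, 2), (6, 3)}; count = 5.

For each of the 49 pairs (x, y) ∈ F_7², evaluate f(x, y) mod 7. Record the zeros.
  x = 0: [0↦6, 1↦1, 2↦1, 3↦1, 4↦3, 5↦2, 6↦0]  zeros at y ∈ {6}
  x = 1: [0↦2, 1↦1, 2↦1, 3↦4, 4↦5, 5↦6, 6↦2]  zeros at y ∈ ∅
  x = 2: [0↦0, 1↦6, 2↦2, 3↦4, 4↦0, 5↦6, 6↦3]  zeros at y ∈ {0, 4}
  x = 3: [0↦2, 1↦4, 2↦6, 3↦3, 4↦4, 5↦4, 6↦5]  zeros at y ∈ ∅
  x = 4: [0↦3, 1↦4, 2↦1, 3↦3, 4↦5, 5↦2, 6↦3]  zeros at y ∈ ∅
  x = 5: [0↦5, 1↦1, 2↦3, 3↦6, 4↦5, 5↦2, 6↦6]  zeros at y ∈ ∅
  x = 6: [0↦3, 1↦4, 2↦0, 3↦0, 4↦6, 5↦6, 6↦2]  zeros at y ∈ {2, 3}
Collecting zeros: affine points = {(0, 6), (2, 0), (2, 4), (6, 2), (6, 3)}.
Total count |C(F_7)_aff| = 5.


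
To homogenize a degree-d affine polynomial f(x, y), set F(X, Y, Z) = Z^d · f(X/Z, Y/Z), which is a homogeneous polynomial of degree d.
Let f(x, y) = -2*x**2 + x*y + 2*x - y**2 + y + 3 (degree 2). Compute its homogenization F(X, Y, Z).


F(X, Y, Z) = -2*X**2 + X*Y + 2*X*Z - Y**2 + Y*Z + 3*Z**2

deg(f) = 2.
Substitute x = X/Z, y = Y/Z into f, then multiply by Z^2.
  monomial -2·x^2·y^0 ↦ -2·X^2·Y^0·Z^0.
  monomial 1·x^1·y^1 ↦ 1·X^1·Y^1·Z^0.
  monomial 2·x^1·y^0 ↦ 2·X^1·Y^0·Z^1.
  monomial -1·x^0·y^2 ↦ -1·X^0·Y^2·Z^0.
  monomial 1·x^0·y^1 ↦ 1·X^0·Y^1·Z^1.
  monomial 3·x^0·y^0 ↦ 3·X^0·Y^0·Z^2.
Collecting: F(X, Y, Z) = -2*X**2 + X*Y + 2*X*Z - Y**2 + Y*Z + 3*Z**2.


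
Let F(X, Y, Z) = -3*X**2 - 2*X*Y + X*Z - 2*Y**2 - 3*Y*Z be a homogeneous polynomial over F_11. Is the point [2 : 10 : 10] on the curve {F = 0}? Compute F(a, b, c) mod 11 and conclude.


F(2,10,10) ≡ 7 (mod 11); P is NOT on the curve.

Evaluate F(2, 10, 10) term-by-term (mod 11).
  -3*X**2 ↦ -3·4·1·1 = -12
  -2*X*Y ↦ -2·2·10·1 = -40
  X*Z ↦ 1·2·1·10 = 20
  -2*Y**2 ↦ -2·1·100·1 = -200
  -3*Y*Z ↦ -3·1·10·10 = -300
Sum: F(2, 10, 10) = (-12) + (-40) + (20) + (-200) + (-300) = -532.
Reducing mod 11: -532 ≡ 7 (mod 11).
Since F(a, b, c) ≡ 7 ≠ 0 (mod 11), P does NOT lie on the curve.


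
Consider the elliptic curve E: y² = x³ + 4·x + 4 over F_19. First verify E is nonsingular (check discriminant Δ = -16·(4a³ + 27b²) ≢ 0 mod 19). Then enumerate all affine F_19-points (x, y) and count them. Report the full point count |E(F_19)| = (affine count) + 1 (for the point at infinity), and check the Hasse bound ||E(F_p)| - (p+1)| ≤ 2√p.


Affine points = {(0, 2), (0, 17), (1, 3), (1, 16), (2, 1), (2, 18), (3, 9), (3, 10), (5, 4), (5, 15), (6, 4), (6, 15), (8, 4), (8, 15), (9, 3), (9, 16), (11, 7), (11, 12), (13, 7), (13, 12), (14, 7), (14, 12), (15, 0), (17, 8), (17, 11)}; affine count = 25; |E(F_19)| = 26.

Discriminant check: Δ ∝ 4a³ + 27b² = 4·4³ + 27·4² = 4·64 + 27·16 ≡ 4 (mod 19). Nonzero ⇒ E is nonsingular.
For each x ∈ F_19, compute rhs = x³ + 4·x + 4 mod 19, then count y ∈ F_19 with y² ≡ rhs.
  x = 0: rhs = 4, matching y values: 2, 17 (2 points).
  x = 1: rhs = 9, matching y values: 3, 16 (2 points).
  x = 2: rhs = 1, matching y values: 1, 18 (2 points).
  x = 3: rhs = 5, matching y values: 9, 10 (2 points).
  x = 4: rhs = 8, matching y values: none (0 points).
  x = 5: rhs = 16, matching y values: 4, 15 (2 points).
  x = 6: rhs = 16, matching y values: 4, 15 (2 points).
  x = 7: rhs = 14, matching y values: none (0 points).
  x = 8: rhs = 16, matching y values: 4, 15 (2 points).
  x = 9: rhs = 9, matching y values: 3, 16 (2 points).
  x = 10: rhs = 18, matching y values: none (0 points).
  x = 11: rhs = 11, matching y values: 7, 12 (2 points).
  x = 12: rhs = 13, matching y values: none (0 points).
  x = 13: rhs = 11, matching y values: 7, 12 (2 points).
  x = 14: rhs = 11, matching y values: 7, 12 (2 points).
  x = 15: rhs = 0, matching y values: 0 (1 points).
  x = 16: rhs = 3, matching y values: none (0 points).
  x = 17: rhs = 7, matching y values: 8, 11 (2 points).
  x = 18: rhs = 18, matching y values: none (0 points).
Total affine count: 25.
Full point count |E(F_19)| = 25 + 1 = 26.
Hasse bound: |26 − (19+1)| = |6| = 6 ≤ 2√19 ≈ 8.7178 ✓.


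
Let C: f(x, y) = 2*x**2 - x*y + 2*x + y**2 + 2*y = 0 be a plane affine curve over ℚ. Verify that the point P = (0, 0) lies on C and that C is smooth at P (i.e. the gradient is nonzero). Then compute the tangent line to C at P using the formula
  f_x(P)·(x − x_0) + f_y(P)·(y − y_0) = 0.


Tangent line at P: 2*x + 2*y = 0.

Step 1: f(0, 0) = 0, so P lies on C.
Step 2: partial derivatives
  f_x(x, y) = 4*x - y + 2, f_y(x, y) = -x + 2*y + 2.
  f_x(P) = 2, f_y(P) = 2 (gradient nonzero, so P is smooth).
Step 3: tangent line at P: 2·(x − 0) + 2·(y − 0) = 0.
Expanding: 2*x + 2*y = 0.


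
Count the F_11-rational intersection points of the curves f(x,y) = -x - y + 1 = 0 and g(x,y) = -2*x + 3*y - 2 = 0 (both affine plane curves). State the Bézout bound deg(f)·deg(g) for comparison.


Common zeros: {(9, 3)}; count = 1; Bézout bound = 1.

deg(f) = 1, deg(g) = 1, so Bézout bound = 1.
Scan x ∈ F_11. For each x, list the y ∈ F_11 with f(x, y) ≡ 0 and those with g(x, y) ≡ 0 (mod 11); the common zeros in that column are the intersection.
  x = 0: f ≡ 0 at y ∈ {1}; g ≡ 0 at y ∈ {8}; common: ∅.
  x = 1: f ≡ 0 at y ∈ {0}; g ≡ 0 at y ∈ {5}; common: ∅.
  x = 2: f ≡ 0 at y ∈ {10}; g ≡ 0 at y ∈ {2}; common: ∅.
  x = 3: f ≡ 0 at y ∈ {9}; g ≡ 0 at y ∈ {10}; common: ∅.
  x = 4: f ≡ 0 at y ∈ {8}; g ≡ 0 at y ∈ {7}; common: ∅.
  x = 5: f ≡ 0 at y ∈ {7}; g ≡ 0 at y ∈ {4}; common: ∅.
  x = 6: f ≡ 0 at y ∈ {6}; g ≡ 0 at y ∈ {1}; common: ∅.
  x = 7: f ≡ 0 at y ∈ {5}; g ≡ 0 at y ∈ {9}; common: ∅.
  x = 8: f ≡ 0 at y ∈ {4}; g ≡ 0 at y ∈ {6}; common: ∅.
  x = 9: f ≡ 0 at y ∈ {3}; g ≡ 0 at y ∈ {3}; common: {3}.
  x = 10: f ≡ 0 at y ∈ {2}; g ≡ 0 at y ∈ {0}; common: ∅.
Collecting: common zeros = {(9, 3)}, so the count is 1.
Comparison with the Bézout bound: 1 ≤ 1 = deg(f)·deg(g), as expected for curves with no common component (the bound is attained).


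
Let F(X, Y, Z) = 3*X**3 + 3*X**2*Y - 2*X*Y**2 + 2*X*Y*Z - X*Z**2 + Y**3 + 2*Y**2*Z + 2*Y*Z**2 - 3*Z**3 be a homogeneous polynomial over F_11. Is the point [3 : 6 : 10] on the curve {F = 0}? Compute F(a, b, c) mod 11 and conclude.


F(3,6,10) ≡ 4 (mod 11); P is NOT on the curve.

Evaluate F(3, 6, 10) term-by-term (mod 11).
  3*X**3 ↦ 3·27·1·1 = 81
  3*X**2*Y ↦ 3·9·6·1 = 162
  -2*X*Y**2 ↦ -2·3·36·1 = -216
  2*X*Y*Z ↦ 2·3·6·10 = 360
  -X*Z**2 ↦ -1·3·1·100 = -300
  Y**3 ↦ 1·1·216·1 = 216
  2*Y**2*Z ↦ 2·1·36·10 = 720
  2*Y*Z**2 ↦ 2·1·6·100 = 1200
  -3*Z**3 ↦ -3·1·1·1000 = -3000
Sum: F(3, 6, 10) = (81) + (162) + (-216) + (360) + (-300) + (216) + (720) + (1200) + (-3000) = -777.
Reducing mod 11: -777 ≡ 4 (mod 11).
Since F(a, b, c) ≡ 4 ≠ 0 (mod 11), P does NOT lie on the curve.


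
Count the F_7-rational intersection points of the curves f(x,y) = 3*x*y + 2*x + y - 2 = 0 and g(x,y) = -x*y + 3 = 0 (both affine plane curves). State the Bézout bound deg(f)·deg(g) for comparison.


Common zeros: {(3, 1), (4, 6)}; count = 2; Bézout bound = 4.

deg(f) = 2, deg(g) = 2, so Bézout bound = 4.
Scan x ∈ F_7. For each x, list the y ∈ F_7 with f(x, y) ≡ 0 and those with g(x, y) ≡ 0 (mod 7); the common zeros in that column are the intersection.
  x = 0: f ≡ 0 at y ∈ {2}; g ≡ 0 at y ∈ ∅; common: ∅.
  x = 1: f ≡ 0 at y ∈ {0}; g ≡ 0 at y ∈ {3}; common: ∅.
  x = 2: f ≡ 0 at y ∈ ∅; g ≡ 0 at y ∈ {5}; common: ∅.
  x = 3: f ≡ 0 at y ∈ {1}; g ≡ 0 at y ∈ {1}; common: {1}.
  x = 4: f ≡ 0 at y ∈ {6}; g ≡ 0 at y ∈ {6}; common: {6}.
  x = 5: f ≡ 0 at y ∈ {3}; g ≡ 0 at y ∈ {2}; common: ∅.
  x = 6: f ≡ 0 at y ∈ {5}; g ≡ 0 at y ∈ {4}; common: ∅.
Collecting: common zeros = {(3, 1), (4, 6)}, so the count is 2.
Comparison with the Bézout bound: 2 ≤ 4 = deg(f)·deg(g), as expected for curves with no common component (the affine F_7-count falls short of the bound because intersections may lie at infinity, over extension fields, or carry multiplicity).


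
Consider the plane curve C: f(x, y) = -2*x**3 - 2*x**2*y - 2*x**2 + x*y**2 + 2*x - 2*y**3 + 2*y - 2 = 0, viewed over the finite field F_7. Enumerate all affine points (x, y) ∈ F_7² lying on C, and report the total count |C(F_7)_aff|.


Affine F_7-points: {(0, 2), (1, 3), (2, 1), (2, 2), (2, 5), (4, 0), (4, 1), (5, 4), (6, 1)}; count = 9.

For each of the 49 pairs (x, y) ∈ F_7², evaluate f(x, y) mod 7. Record the zeros.
  x = 0: [0↦5, 1↦5, 2↦0, 3↦6, 4↦4, 5↦3, 6↦5]  zeros at y ∈ {2}
  x = 1: [0↦3, 1↦2, 2↦5, 3↦0, 4↦3, 5↦2, 6↦6]  zeros at y ∈ {3}
  x = 2: [0↦6, 1↦0, 2↦0, 3↦1, 4↦5, 5↦0, 6↦2]  zeros at y ∈ {1, 2, 5}
  x = 3: [0↦2, 1↦1, 2↦1, 3↦4, 4↦5, 5↦6, 6↦2]  zeros at y ∈ ∅
  x = 4: [0↦0, 1↦0, 2↦3, 3↦4, 4↦5, 5↦1, 6↦1]  zeros at y ∈ {0, 1}
  x = 5: [0↦2, 1↦6, 2↦1, 3↦3, 4↦0, 5↦1, 6↦1]  zeros at y ∈ {4}
  x = 6: [0↦3, 1↦0, 2↦4, 3↦3, 4↦6, 5↦1, 6↦4]  zeros at y ∈ {1}
Collecting zeros: affine points = {(0, 2), (1, 3), (2, 1), (2, 2), (2, 5), (4, 0), (4, 1), (5, 4), (6, 1)}.
Total count |C(F_7)_aff| = 9.


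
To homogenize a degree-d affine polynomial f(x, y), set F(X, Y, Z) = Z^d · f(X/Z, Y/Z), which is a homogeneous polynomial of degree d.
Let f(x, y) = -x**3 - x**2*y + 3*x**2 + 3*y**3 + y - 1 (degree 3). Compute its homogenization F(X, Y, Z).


F(X, Y, Z) = -X**3 - X**2*Y + 3*X**2*Z + 3*Y**3 + Y*Z**2 - Z**3

deg(f) = 3.
Substitute x = X/Z, y = Y/Z into f, then multiply by Z^3.
  monomial -1·x^3·y^0 ↦ -1·X^3·Y^0·Z^0.
  monomial -1·x^2·y^1 ↦ -1·X^2·Y^1·Z^0.
  monomial 3·x^2·y^0 ↦ 3·X^2·Y^0·Z^1.
  monomial 3·x^0·y^3 ↦ 3·X^0·Y^3·Z^0.
  monomial 1·x^0·y^1 ↦ 1·X^0·Y^1·Z^2.
  monomial -1·x^0·y^0 ↦ -1·X^0·Y^0·Z^3.
Collecting: F(X, Y, Z) = -X**3 - X**2*Y + 3*X**2*Z + 3*Y**3 + Y*Z**2 - Z**3.


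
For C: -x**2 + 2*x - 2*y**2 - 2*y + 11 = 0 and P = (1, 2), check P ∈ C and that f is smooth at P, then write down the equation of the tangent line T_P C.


Tangent line at P: 20 - 10*y = 0.

Step 1: f(1, 2) = 0, so P lies on C.
Step 2: partial derivatives
  f_x(x, y) = 2 - 2*x, f_y(x, y) = -4*y - 2.
  f_x(P) = 0, f_y(P) = -10 (gradient nonzero, so P is smooth).
Step 3: tangent line at P: 0·(x − 1) + -10·(y − 2) = 0.
Expanding: 20 - 10*y = 0.


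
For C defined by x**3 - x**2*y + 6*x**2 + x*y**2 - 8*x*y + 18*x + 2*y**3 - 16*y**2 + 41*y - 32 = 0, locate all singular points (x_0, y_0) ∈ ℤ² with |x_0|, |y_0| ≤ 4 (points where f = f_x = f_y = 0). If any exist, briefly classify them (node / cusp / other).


Singular points: {(-1, 3)}; classification: cusp.

Compute partial derivatives:
  f_x = 3*x**2 - 2*x*y + 12*x + y**2 - 8*y + 18.
  f_y = -x**2 + 2*x*y - 8*x + 6*y**2 - 32*y + 41.
Scan x_0 ∈ {−4, ..., 4}. For each x_0, f_y(x_0, y) is a polynomial in y; find its integer roots y ∈ {−4, ..., 4}, then test f_x and f at those candidates.
  x = -4: f_y(-4, y) = 6*y**2 - 40*y + 57; no integer root y with |y| ≤ 4.
  x = -3: f_y(-3, y) = 6*y**2 - 38*y + 56; vanishes at y ∈ {4}. (-3, 4): f_x = 17 ≠ 0.
  x = -2: f_y(-2, y) = 6*y**2 - 36*y + 53; no integer root y with |y| ≤ 4.
  x = -1: f_y(-1, y) = 6*y**2 - 34*y + 48; vanishes at y ∈ {3}. (-1, 3): f_x = 0, f = 0 — SINGULAR.
  x = 0: f_y(0, y) = 6*y**2 - 32*y + 41; no integer root y with |y| ≤ 4.
  x = 1: f_y(1, y) = 6*y**2 - 30*y + 32; no integer root y with |y| ≤ 4.
  x = 2: f_y(2, y) = 6*y**2 - 28*y + 21; no integer root y with |y| ≤ 4.
  x = 3: f_y(3, y) = 6*y**2 - 26*y + 8; vanishes at y ∈ {4}. (3, 4): f_x = 41 ≠ 0.
  x = 4: f_y(4, y) = 6*y**2 - 24*y - 7; no integer root y with |y| ≤ 4.
Only singular point on the grid: (-1, 3).
Classify: substitute x = -1 + u, y = 3 + v and expand: f = u**3 - u**2*v + u*v**2 + 2*v**3 + v**2.
No constant or linear terms (consistent with a singular point). Quadratic part: v**2. Cubic part: u**3 - u**2*v + u*v**2 + 2*v**3.
The quadratic part v**2 is a perfect square, so there is a single (double) tangent line v = 0, i.e. y = 3. Restricting the cubic part to that line (v = 0) leaves u**3 ≠ 0, so f is not divisible by v and the branch is v² ≈ -u**3 to lowest order — this is a cusp.
Classification: cusp.


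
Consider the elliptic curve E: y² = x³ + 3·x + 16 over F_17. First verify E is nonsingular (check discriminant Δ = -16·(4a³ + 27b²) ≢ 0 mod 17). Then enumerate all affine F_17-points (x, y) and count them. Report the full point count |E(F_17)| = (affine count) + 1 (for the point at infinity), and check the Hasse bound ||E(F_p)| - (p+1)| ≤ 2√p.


Affine points = {(0, 4), (0, 13), (2, 8), (2, 9), (3, 1), (3, 16), (8, 5), (8, 12), (10, 3), (10, 14), (13, 5), (13, 12), (15, 6), (15, 11)}; affine count = 14; |E(F_17)| = 15.

Discriminant check: Δ ∝ 4a³ + 27b² = 4·3³ + 27·16² = 4·27 + 27·256 ≡ 16 (mod 17). Nonzero ⇒ E is nonsingular.
For each x ∈ F_17, compute rhs = x³ + 3·x + 16 mod 17, then count y ∈ F_17 with y² ≡ rhs.
  x = 0: rhs = 16, matching y values: 4, 13 (2 points).
  x = 1: rhs = 3, matching y values: none (0 points).
  x = 2: rhs = 13, matching y values: 8, 9 (2 points).
  x = 3: rhs = 1, matching y values: 1, 16 (2 points).
  x = 4: rhs = 7, matching y values: none (0 points).
  x = 5: rhs = 3, matching y values: none (0 points).
  x = 6: rhs = 12, matching y values: none (0 points).
  x = 7: rhs = 6, matching y values: none (0 points).
  x = 8: rhs = 8, matching y values: 5, 12 (2 points).
  x = 9: rhs = 7, matching y values: none (0 points).
  x = 10: rhs = 9, matching y values: 3, 14 (2 points).
  x = 11: rhs = 3, matching y values: none (0 points).
  x = 12: rhs = 12, matching y values: none (0 points).
  x = 13: rhs = 8, matching y values: 5, 12 (2 points).
  x = 14: rhs = 14, matching y values: none (0 points).
  x = 15: rhs = 2, matching y values: 6, 11 (2 points).
  x = 16: rhs = 12, matching y values: none (0 points).
Total affine count: 14.
Full point count |E(F_17)| = 14 + 1 = 15.
Hasse bound: |15 − (17+1)| = |-3| = 3 ≤ 2√17 ≈ 8.2462 ✓.


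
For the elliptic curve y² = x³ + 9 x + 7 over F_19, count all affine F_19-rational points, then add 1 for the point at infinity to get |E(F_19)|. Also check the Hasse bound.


Affine points = {(0, 8), (0, 11), (1, 6), (1, 13), (3, 2), (3, 17), (5, 5), (5, 14), (6, 7), (6, 12), (9, 0), (12, 0), (17, 0), (18, 4), (18, 15)}; affine count = 15; |E(F_19)| = 16.

Discriminant check: Δ ∝ 4a³ + 27b² = 4·9³ + 27·7² = 4·729 + 27·49 ≡ 2 (mod 19). Nonzero ⇒ E is nonsingular.
For each x ∈ F_19, compute rhs = x³ + 9·x + 7 mod 19, then count y ∈ F_19 with y² ≡ rhs.
  x = 0: rhs = 7, matching y values: 8, 11 (2 points).
  x = 1: rhs = 17, matching y values: 6, 13 (2 points).
  x = 2: rhs = 14, matching y values: none (0 points).
  x = 3: rhs = 4, matching y values: 2, 17 (2 points).
  x = 4: rhs = 12, matching y values: none (0 points).
  x = 5: rhs = 6, matching y values: 5, 14 (2 points).
  x = 6: rhs = 11, matching y values: 7, 12 (2 points).
  x = 7: rhs = 14, matching y values: none (0 points).
  x = 8: rhs = 2, matching y values: none (0 points).
  x = 9: rhs = 0, matching y values: 0 (1 points).
  x = 10: rhs = 14, matching y values: none (0 points).
  x = 11: rhs = 12, matching y values: none (0 points).
  x = 12: rhs = 0, matching y values: 0 (1 points).
  x = 13: rhs = 3, matching y values: none (0 points).
  x = 14: rhs = 8, matching y values: none (0 points).
  x = 15: rhs = 2, matching y values: none (0 points).
  x = 16: rhs = 10, matching y values: none (0 points).
  x = 17: rhs = 0, matching y values: 0 (1 points).
  x = 18: rhs = 16, matching y values: 4, 15 (2 points).
Total affine count: 15.
Full point count |E(F_19)| = 15 + 1 = 16.
Hasse bound: |16 − (19+1)| = |-4| = 4 ≤ 2√19 ≈ 8.7178 ✓.


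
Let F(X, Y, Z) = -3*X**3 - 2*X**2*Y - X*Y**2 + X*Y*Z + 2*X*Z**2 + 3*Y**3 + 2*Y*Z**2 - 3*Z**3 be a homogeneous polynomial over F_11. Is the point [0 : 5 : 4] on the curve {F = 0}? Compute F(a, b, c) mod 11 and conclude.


F(0,5,4) ≡ 2 (mod 11); P is NOT on the curve.

Evaluate F(0, 5, 4) term-by-term (mod 11).
  -3*X**3 ↦ -3·0·1·1 = 0
  -2*X**2*Y ↦ -2·0·5·1 = 0
  -X*Y**2 ↦ -1·0·25·1 = 0
  X*Y*Z ↦ 1·0·5·4 = 0
  2*X*Z**2 ↦ 2·0·1·16 = 0
  3*Y**3 ↦ 3·1·125·1 = 375
  2*Y*Z**2 ↦ 2·1·5·16 = 160
  -3*Z**3 ↦ -3·1·1·64 = -192
Sum: F(0, 5, 4) = (0) + (0) + (0) + (0) + (0) + (375) + (160) + (-192) = 343.
Reducing mod 11: 343 ≡ 2 (mod 11).
Since F(a, b, c) ≡ 2 ≠ 0 (mod 11), P does NOT lie on the curve.


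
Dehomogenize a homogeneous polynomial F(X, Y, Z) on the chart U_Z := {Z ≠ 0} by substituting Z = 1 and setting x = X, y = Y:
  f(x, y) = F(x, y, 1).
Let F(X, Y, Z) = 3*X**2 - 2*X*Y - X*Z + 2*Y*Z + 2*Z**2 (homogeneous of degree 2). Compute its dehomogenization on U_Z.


f(x, y) = 3*x**2 - 2*x*y - x + 2*y + 2

On U_Z we set Z = 1. Each monomial c·X^i·Y^j·Z^k in F becomes c·x^i·y^j·1^k = c·x^i·y^j.
Substituting Z = 1: F(X, Y, 1) = 3*x**2 - 2*x*y - x + 2*y + 2.
Note: deg(f) ≤ deg(F) = 2; strict inequality happens when F is divisible by Z (lost terms).


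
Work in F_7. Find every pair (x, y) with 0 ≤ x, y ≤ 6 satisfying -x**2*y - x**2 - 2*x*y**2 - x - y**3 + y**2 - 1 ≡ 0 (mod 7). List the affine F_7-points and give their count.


Affine F_7-points: {(0, 4), (1, 3), (2, 0), (2, 2), (3, 1), (3, 3), (3, 5), (4, 0), (5, 6), (6, 1), (6, 4), (6, 5)}; count = 12.

For each of the 49 pairs (x, y) ∈ F_7², evaluate f(x, y) mod 7. Record the zeros.
  x = 0: [0↦6, 1↦6, 2↦2, 3↦2, 4↦0, 5↦4, 6↦1]  zeros at y ∈ {4}
  x = 1: [0↦4, 1↦1, 2↦4, 3↦0, 4↦4, 5↦3, 6↦5]  zeros at y ∈ {3}
  x = 2: [0↦0, 1↦6, 2↦0, 3↦4, 4↦5, 5↦4, 6↦2]  zeros at y ∈ {0, 2}
  x = 3: [0↦1, 1↦0, 2↦4, 3↦0, 4↦3, 5↦0, 6↦6]  zeros at y ∈ {1, 3, 5}
  x = 4: [0↦0, 1↦4, 2↦2, 3↦2, 4↦5, 5↦5, 6↦3]  zeros at y ∈ {0}
  x = 5: [0↦4, 1↦4, 2↦1, 3↦3, 4↦4, 5↦5, 6↦0]  zeros at y ∈ {6}
  x = 6: [0↦6, 1↦0, 2↦1, 3↦3, 4↦0, 5↦0, 6↦4]  zeros at y ∈ {1, 4, 5}
Collecting zeros: affine points = {(0, 4), (1, 3), (2, 0), (2, 2), (3, 1), (3, 3), (3, 5), (4, 0), (5, 6), (6, 1), (6, 4), (6, 5)}.
Total count |C(F_7)_aff| = 12.


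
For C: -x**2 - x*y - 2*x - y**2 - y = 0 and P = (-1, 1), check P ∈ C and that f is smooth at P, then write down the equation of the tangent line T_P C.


Tangent line at P: -x - 2*y + 1 = 0.

Step 1: f(-1, 1) = 0, so P lies on C.
Step 2: partial derivatives
  f_x(x, y) = -2*x - y - 2, f_y(x, y) = -x - 2*y - 1.
  f_x(P) = -1, f_y(P) = -2 (gradient nonzero, so P is smooth).
Step 3: tangent line at P: -1·(x − -1) + -2·(y − 1) = 0.
Expanding: -x - 2*y + 1 = 0.


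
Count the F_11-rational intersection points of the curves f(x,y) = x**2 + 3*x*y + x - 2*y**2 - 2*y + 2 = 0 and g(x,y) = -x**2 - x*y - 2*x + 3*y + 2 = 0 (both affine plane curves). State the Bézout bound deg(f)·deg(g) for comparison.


Common zeros: {(0, 3), (4, 0), (8, 2)}; count = 3; Bézout bound = 4.

deg(f) = 2, deg(g) = 2, so Bézout bound = 4.
Scan x ∈ F_11. For each x, list the y ∈ F_11 with f(x, y) ≡ 0 and those with g(x, y) ≡ 0 (mod 11); the common zeros in that column are the intersection.
  x = 0: f ≡ 0 at y ∈ {3, 7}; g ≡ 0 at y ∈ {3}; common: {3}.
  x = 1: f ≡ 0 at y ∈ {3}; g ≡ 0 at y ∈ {6}; common: ∅.
  x = 2: f ≡ 0 at y ∈ {5, 8}; g ≡ 0 at y ∈ {6}; common: ∅.
  x = 3: f ≡ 0 at y ∈ ∅; g ≡ 0 at y ∈ ∅; common: ∅.
  x = 4: f ≡ 0 at y ∈ {0, 5}; g ≡ 0 at y ∈ {0}; common: {0}.
  x = 5: f ≡ 0 at y ∈ ∅; g ≡ 0 at y ∈ {0}; common: ∅.
  x = 6: f ≡ 0 at y ∈ {0, 8}; g ≡ 0 at y ∈ {3}; common: ∅.
  x = 7: f ≡ 0 at y ∈ {2}; g ≡ 0 at y ∈ {4}; common: ∅.
  x = 8: f ≡ 0 at y ∈ {2, 9}; g ≡ 0 at y ∈ {2}; common: {2}.
  x = 9: f ≡ 0 at y ∈ ∅; g ≡ 0 at y ∈ {4}; common: ∅.
  x = 10: f ≡ 0 at y ∈ ∅; g ≡ 0 at y ∈ {2}; common: ∅.
Collecting: common zeros = {(0, 3), (4, 0), (8, 2)}, so the count is 3.
Comparison with the Bézout bound: 3 ≤ 4 = deg(f)·deg(g), as expected for curves with no common component (the affine F_11-count falls short of the bound because intersections may lie at infinity, over extension fields, or carry multiplicity).


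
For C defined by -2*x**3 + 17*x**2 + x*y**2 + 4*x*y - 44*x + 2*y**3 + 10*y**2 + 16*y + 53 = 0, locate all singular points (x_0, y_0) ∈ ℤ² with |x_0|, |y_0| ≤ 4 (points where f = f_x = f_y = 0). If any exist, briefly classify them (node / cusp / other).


Singular points: {(3, -2)}; classification: node.

Compute partial derivatives:
  f_x = -6*x**2 + 34*x + y**2 + 4*y - 44.
  f_y = 2*x*y + 4*x + 6*y**2 + 20*y + 16.
Scan x_0 ∈ {−4, ..., 4}. For each x_0, f_y(x_0, y) is a polynomial in y; find its integer roots y ∈ {−4, ..., 4}, then test f_x and f at those candidates.
  x = -4: f_y(-4, y) = 6*y**2 + 12*y; vanishes at y ∈ {-2, 0}. (-4, -2): f_x = -280 ≠ 0; (-4, 0): f_x = -276 ≠ 0.
  x = -3: f_y(-3, y) = 6*y**2 + 14*y + 4; vanishes at y ∈ {-2}. (-3, -2): f_x = -204 ≠ 0.
  x = -2: f_y(-2, y) = 6*y**2 + 16*y + 8; vanishes at y ∈ {-2}. (-2, -2): f_x = -140 ≠ 0.
  x = -1: f_y(-1, y) = 6*y**2 + 18*y + 12; vanishes at y ∈ {-2, -1}. (-1, -2): f_x = -88 ≠ 0; (-1, -1): f_x = -87 ≠ 0.
  x = 0: f_y(0, y) = 6*y**2 + 20*y + 16; vanishes at y ∈ {-2}. (0, -2): f_x = -48 ≠ 0.
  x = 1: f_y(1, y) = 6*y**2 + 22*y + 20; vanishes at y ∈ {-2}. (1, -2): f_x = -20 ≠ 0.
  x = 2: f_y(2, y) = 6*y**2 + 24*y + 24; vanishes at y ∈ {-2}. (2, -2): f_x = -4 ≠ 0.
  x = 3: f_y(3, y) = 6*y**2 + 26*y + 28; vanishes at y ∈ {-2}. (3, -2): f_x = 0, f = 0 — SINGULAR.
  x = 4: f_y(4, y) = 6*y**2 + 28*y + 32; vanishes at y ∈ {-2}. (4, -2): f_x = -8 ≠ 0.
Only singular point on the grid: (3, -2).
Classify: substitute x = 3 + u, y = -2 + v and expand: f = -2*u**3 - u**2 + u*v**2 + 2*v**3 + v**2.
No constant or linear terms (consistent with a singular point). Quadratic part: -u**2 + v**2. Cubic part: -2*u**3 + u*v**2 + 2*v**3.
The quadratic part v**2 - u**2 = (v − u)(v + u) splits into two distinct linear factors, so there are two distinct tangent lines y − -2 = ±(x − 3) — this is a node (ordinary double point).
Classification: node.


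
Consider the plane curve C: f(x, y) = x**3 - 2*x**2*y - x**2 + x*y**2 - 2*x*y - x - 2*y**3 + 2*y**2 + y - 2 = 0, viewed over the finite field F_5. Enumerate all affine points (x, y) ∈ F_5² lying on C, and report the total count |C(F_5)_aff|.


Affine F_5-points: {(0, 3), (1, 1), (1, 4), (2, 0), (3, 3), (4, 3)}; count = 6.

For each of the 25 pairs (x, y) ∈ F_5², evaluate f(x, y) mod 5. Record the zeros.
  x = 0: [0↦3, 1↦4, 2↦2, 3↦0, 4↦1]  zeros at y ∈ {3}
  x = 1: [0↦2, 1↦0, 2↦2, 3↦1, 4↦0]  zeros at y ∈ {1, 4}
  x = 2: [0↦0, 1↦1, 2↦3, 3↦4, 4↦2]  zeros at y ∈ {0}
  x = 3: [0↦3, 1↦3, 2↦1, 3↦0, 4↦3]  zeros at y ∈ {3}
  x = 4: [0↦2, 1↦2, 2↦2, 3↦0, 4↦4]  zeros at y ∈ {3}
Collecting zeros: affine points = {(0, 3), (1, 1), (1, 4), (2, 0), (3, 3), (4, 3)}.
Total count |C(F_5)_aff| = 6.


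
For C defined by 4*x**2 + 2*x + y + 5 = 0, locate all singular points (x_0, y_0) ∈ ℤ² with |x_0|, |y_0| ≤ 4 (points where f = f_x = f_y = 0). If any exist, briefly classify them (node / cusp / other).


No singular points in the scanned grid; C is smooth there.

Compute partial derivatives:
  f_x = 8*x + 2.
  f_y = 1.
f_y = 1 is a nonzero constant, so f_y never vanishes: no point (x, y) can satisfy f = f_x = f_y = 0. In particular no (x, y) ∈ {−4, ..., 4}² is singular; the curve is smooth.


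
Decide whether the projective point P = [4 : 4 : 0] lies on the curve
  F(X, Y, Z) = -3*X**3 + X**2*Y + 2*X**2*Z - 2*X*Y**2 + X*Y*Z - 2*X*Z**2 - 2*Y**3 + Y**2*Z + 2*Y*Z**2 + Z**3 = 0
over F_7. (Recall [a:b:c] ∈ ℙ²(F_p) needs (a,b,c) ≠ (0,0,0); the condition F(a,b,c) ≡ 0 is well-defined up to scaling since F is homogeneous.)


F(4,4,0) ≡ 1 (mod 7); P is NOT on the curve.

Evaluate F(4, 4, 0) term-by-term (mod 7).
  -3*X**3 ↦ -3·64·1·1 = -192
  X**2*Y ↦ 1·16·4·1 = 64
  2*X**2*Z ↦ 2·16·1·0 = 0
  -2*X*Y**2 ↦ -2·4·16·1 = -128
  X*Y*Z ↦ 1·4·4·0 = 0
  -2*X*Z**2 ↦ -2·4·1·0 = 0
  -2*Y**3 ↦ -2·1·64·1 = -128
  Y**2*Z ↦ 1·1·16·0 = 0
  2*Y*Z**2 ↦ 2·1·4·0 = 0
  Z**3 ↦ 1·1·1·0 = 0
Sum: F(4, 4, 0) = (-192) + (64) + (0) + (-128) + (0) + (0) + (-128) + (0) + (0) + (0) = -384.
Reducing mod 7: -384 ≡ 1 (mod 7).
Since F(a, b, c) ≡ 1 ≠ 0 (mod 7), P does NOT lie on the curve.


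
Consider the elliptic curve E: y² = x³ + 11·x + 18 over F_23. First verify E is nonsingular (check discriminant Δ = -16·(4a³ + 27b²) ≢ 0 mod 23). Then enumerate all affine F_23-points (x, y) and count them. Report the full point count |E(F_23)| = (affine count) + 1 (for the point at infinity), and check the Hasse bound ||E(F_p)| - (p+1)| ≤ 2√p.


Affine points = {(0, 8), (0, 15), (2, 5), (2, 18), (3, 3), (3, 20), (6, 1), (6, 22), (7, 1), (7, 22), (9, 8), (9, 15), (10, 1), (10, 22), (13, 9), (13, 14), (14, 8), (14, 15), (15, 4), (15, 19), (16, 9), (16, 14), (17, 9), (17, 14), (19, 5), (19, 18), (20, 2), (20, 21), (22, 11), (22, 12)}; affine count = 30; |E(F_23)| = 31.

Discriminant check: Δ ∝ 4a³ + 27b² = 4·11³ + 27·18² = 4·1331 + 27·324 ≡ 19 (mod 23). Nonzero ⇒ E is nonsingular.
For each x ∈ F_23, compute rhs = x³ + 11·x + 18 mod 23, then count y ∈ F_23 with y² ≡ rhs.
  x = 0: rhs = 18, matching y values: 8, 15 (2 points).
  x = 1: rhs = 7, matching y values: none (0 points).
  x = 2: rhs = 2, matching y values: 5, 18 (2 points).
  x = 3: rhs = 9, matching y values: 3, 20 (2 points).
  x = 4: rhs = 11, matching y values: none (0 points).
  x = 5: rhs = 14, matching y values: none (0 points).
  x = 6: rhs = 1, matching y values: 1, 22 (2 points).
  x = 7: rhs = 1, matching y values: 1, 22 (2 points).
  x = 8: rhs = 20, matching y values: none (0 points).
  x = 9: rhs = 18, matching y values: 8, 15 (2 points).
  x = 10: rhs = 1, matching y values: 1, 22 (2 points).
  x = 11: rhs = 21, matching y values: none (0 points).
  x = 12: rhs = 15, matching y values: none (0 points).
  x = 13: rhs = 12, matching y values: 9, 14 (2 points).
  x = 14: rhs = 18, matching y values: 8, 15 (2 points).
  x = 15: rhs = 16, matching y values: 4, 19 (2 points).
  x = 16: rhs = 12, matching y values: 9, 14 (2 points).
  x = 17: rhs = 12, matching y values: 9, 14 (2 points).
  x = 18: rhs = 22, matching y values: none (0 points).
  x = 19: rhs = 2, matching y values: 5, 18 (2 points).
  x = 20: rhs = 4, matching y values: 2, 21 (2 points).
  x = 21: rhs = 11, matching y values: none (0 points).
  x = 22: rhs = 6, matching y values: 11, 12 (2 points).
Total affine count: 30.
Full point count |E(F_23)| = 30 + 1 = 31.
Hasse bound: |31 − (23+1)| = |7| = 7 ≤ 2√23 ≈ 9.5917 ✓.


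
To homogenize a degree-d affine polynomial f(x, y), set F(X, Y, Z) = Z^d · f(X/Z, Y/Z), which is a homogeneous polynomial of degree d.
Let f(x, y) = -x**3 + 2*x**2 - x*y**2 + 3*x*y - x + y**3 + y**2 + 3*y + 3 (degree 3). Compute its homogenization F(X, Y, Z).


F(X, Y, Z) = -X**3 + 2*X**2*Z - X*Y**2 + 3*X*Y*Z - X*Z**2 + Y**3 + Y**2*Z + 3*Y*Z**2 + 3*Z**3

deg(f) = 3.
Substitute x = X/Z, y = Y/Z into f, then multiply by Z^3.
  monomial -1·x^3·y^0 ↦ -1·X^3·Y^0·Z^0.
  monomial 2·x^2·y^0 ↦ 2·X^2·Y^0·Z^1.
  monomial -1·x^1·y^2 ↦ -1·X^1·Y^2·Z^0.
  monomial 3·x^1·y^1 ↦ 3·X^1·Y^1·Z^1.
  monomial -1·x^1·y^0 ↦ -1·X^1·Y^0·Z^2.
  monomial 1·x^0·y^3 ↦ 1·X^0·Y^3·Z^0.
  monomial 1·x^0·y^2 ↦ 1·X^0·Y^2·Z^1.
  monomial 3·x^0·y^1 ↦ 3·X^0·Y^1·Z^2.
  monomial 3·x^0·y^0 ↦ 3·X^0·Y^0·Z^3.
Collecting: F(X, Y, Z) = -X**3 + 2*X**2*Z - X*Y**2 + 3*X*Y*Z - X*Z**2 + Y**3 + Y**2*Z + 3*Y*Z**2 + 3*Z**3.


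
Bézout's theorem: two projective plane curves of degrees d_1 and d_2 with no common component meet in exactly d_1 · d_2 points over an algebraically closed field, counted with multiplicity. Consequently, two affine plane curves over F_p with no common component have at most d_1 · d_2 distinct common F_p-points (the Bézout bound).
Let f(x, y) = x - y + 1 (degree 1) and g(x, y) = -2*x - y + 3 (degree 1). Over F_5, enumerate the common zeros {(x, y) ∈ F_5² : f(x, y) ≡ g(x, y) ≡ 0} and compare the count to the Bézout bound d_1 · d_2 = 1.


Common zeros: {(4, 0)}; count = 1; Bézout bound = 1.

deg(f) = 1, deg(g) = 1, so Bézout bound = 1.
Scan x ∈ F_5. For each x, list the y ∈ F_5 with f(x, y) ≡ 0 and those with g(x, y) ≡ 0 (mod 5); the common zeros in that column are the intersection.
  x = 0: f ≡ 0 at y ∈ {1}; g ≡ 0 at y ∈ {3}; common: ∅.
  x = 1: f ≡ 0 at y ∈ {2}; g ≡ 0 at y ∈ {1}; common: ∅.
  x = 2: f ≡ 0 at y ∈ {3}; g ≡ 0 at y ∈ {4}; common: ∅.
  x = 3: f ≡ 0 at y ∈ {4}; g ≡ 0 at y ∈ {2}; common: ∅.
  x = 4: f ≡ 0 at y ∈ {0}; g ≡ 0 at y ∈ {0}; common: {0}.
Collecting: common zeros = {(4, 0)}, so the count is 1.
Comparison with the Bézout bound: 1 ≤ 1 = deg(f)·deg(g), as expected for curves with no common component (the bound is attained).


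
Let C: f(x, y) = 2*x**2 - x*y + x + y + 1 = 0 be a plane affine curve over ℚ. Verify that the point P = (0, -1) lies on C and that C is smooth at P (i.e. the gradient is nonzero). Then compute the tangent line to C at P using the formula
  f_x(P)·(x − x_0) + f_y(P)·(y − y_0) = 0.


Tangent line at P: 2*x + y + 1 = 0.

Step 1: f(0, -1) = 0, so P lies on C.
Step 2: partial derivatives
  f_x(x, y) = 4*x - y + 1, f_y(x, y) = 1 - x.
  f_x(P) = 2, f_y(P) = 1 (gradient nonzero, so P is smooth).
Step 3: tangent line at P: 2·(x − 0) + 1·(y − -1) = 0.
Expanding: 2*x + y + 1 = 0.


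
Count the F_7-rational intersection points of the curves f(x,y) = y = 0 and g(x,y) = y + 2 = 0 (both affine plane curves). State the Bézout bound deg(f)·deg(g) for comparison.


Common zeros: ∅; count = 0; Bézout bound = 1.

deg(f) = 1, deg(g) = 1, so Bézout bound = 1.
Scan x ∈ F_7. For each x, list the y ∈ F_7 with f(x, y) ≡ 0 and those with g(x, y) ≡ 0 (mod 7); the common zeros in that column are the intersection.
  x = 0: f ≡ 0 at y ∈ {0}; g ≡ 0 at y ∈ {5}; common: ∅.
  x = 1: f ≡ 0 at y ∈ {0}; g ≡ 0 at y ∈ {5}; common: ∅.
  x = 2: f ≡ 0 at y ∈ {0}; g ≡ 0 at y ∈ {5}; common: ∅.
  x = 3: f ≡ 0 at y ∈ {0}; g ≡ 0 at y ∈ {5}; common: ∅.
  x = 4: f ≡ 0 at y ∈ {0}; g ≡ 0 at y ∈ {5}; common: ∅.
  x = 5: f ≡ 0 at y ∈ {0}; g ≡ 0 at y ∈ {5}; common: ∅.
  x = 6: f ≡ 0 at y ∈ {0}; g ≡ 0 at y ∈ {5}; common: ∅.
Collecting: common zeros = ∅, so the count is 0.
Comparison with the Bézout bound: 0 ≤ 1 = deg(f)·deg(g), as expected for curves with no common component (the affine F_7-count falls short of the bound because intersections may lie at infinity, over extension fields, or carry multiplicity).


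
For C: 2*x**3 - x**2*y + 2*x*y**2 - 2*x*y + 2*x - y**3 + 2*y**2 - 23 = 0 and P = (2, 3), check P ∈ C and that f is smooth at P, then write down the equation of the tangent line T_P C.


Tangent line at P: 26*x + y - 55 = 0.

Step 1: f(2, 3) = 0, so P lies on C.
Step 2: partial derivatives
  f_x(x, y) = 6*x**2 - 2*x*y + 2*y**2 - 2*y + 2, f_y(x, y) = -x**2 + 4*x*y - 2*x - 3*y**2 + 4*y.
  f_x(P) = 26, f_y(P) = 1 (gradient nonzero, so P is smooth).
Step 3: tangent line at P: 26·(x − 2) + 1·(y − 3) = 0.
Expanding: 26*x + y - 55 = 0.


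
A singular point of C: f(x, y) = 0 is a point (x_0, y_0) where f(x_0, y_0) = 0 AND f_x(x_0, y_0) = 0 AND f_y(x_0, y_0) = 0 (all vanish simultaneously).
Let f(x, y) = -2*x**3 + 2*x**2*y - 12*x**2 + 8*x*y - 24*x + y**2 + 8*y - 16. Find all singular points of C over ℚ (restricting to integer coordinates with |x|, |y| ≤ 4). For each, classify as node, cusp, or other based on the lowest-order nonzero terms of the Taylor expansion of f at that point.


Singular points: {(-2, 0)}; classification: cusp.

Compute partial derivatives:
  f_x = -6*x**2 + 4*x*y - 24*x + 8*y - 24.
  f_y = 2*x**2 + 8*x + 2*y + 8.
Scan x_0 ∈ {−4, ..., 4}. For each x_0, f_y(x_0, y) is a polynomial in y; find its integer roots y ∈ {−4, ..., 4}, then test f_x and f at those candidates.
  x = -4: f_y(-4, y) = 2*y + 8; vanishes at y ∈ {-4}. (-4, -4): f_x = 8 ≠ 0.
  x = -3: f_y(-3, y) = 2*y + 2; vanishes at y ∈ {-1}. (-3, -1): f_x = -2 ≠ 0.
  x = -2: f_y(-2, y) = 2*y; vanishes at y ∈ {0}. (-2, 0): f_x = 0, f = 0 — SINGULAR.
  x = -1: f_y(-1, y) = 2*y + 2; vanishes at y ∈ {-1}. (-1, -1): f_x = -10 ≠ 0.
  x = 0: f_y(0, y) = 2*y + 8; vanishes at y ∈ {-4}. (0, -4): f_x = -56 ≠ 0.
  x = 1: f_y(1, y) = 2*y + 18; no integer root y with |y| ≤ 4.
  x = 2: f_y(2, y) = 2*y + 32; no integer root y with |y| ≤ 4.
  x = 3: f_y(3, y) = 2*y + 50; no integer root y with |y| ≤ 4.
  x = 4: f_y(4, y) = 2*y + 72; no integer root y with |y| ≤ 4.
Only singular point on the grid: (-2, 0).
Classify: substitute x = -2 + u, y = 0 + v and expand: f = -2*u**3 + 2*u**2*v + v**2.
No constant or linear terms (consistent with a singular point). Quadratic part: v**2. Cubic part: -2*u**3 + 2*u**2*v.
The quadratic part v**2 is a perfect square, so there is a single (double) tangent line v = 0, i.e. y = 0. Restricting the cubic part to that line (v = 0) leaves -2*u**3 ≠ 0, so f is not divisible by v and the branch is v² ≈ 2*u**3 to lowest order — this is a cusp.
Classification: cusp.


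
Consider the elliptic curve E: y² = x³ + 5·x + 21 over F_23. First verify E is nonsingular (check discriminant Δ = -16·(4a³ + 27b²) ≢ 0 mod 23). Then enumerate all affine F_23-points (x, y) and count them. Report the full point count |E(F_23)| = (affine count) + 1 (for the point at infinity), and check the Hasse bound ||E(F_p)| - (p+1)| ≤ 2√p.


Affine points = {(1, 2), (1, 21), (2, 4), (2, 19), (4, 6), (4, 17), (7, 10), (7, 13), (9, 6), (9, 17), (10, 6), (10, 17), (11, 2), (11, 21), (13, 11), (13, 12), (14, 11), (14, 12), (18, 3), (18, 20), (19, 11), (19, 12), (20, 5), (20, 18), (21, 7), (21, 16)}; affine count = 26; |E(F_23)| = 27.

Discriminant check: Δ ∝ 4a³ + 27b² = 4·5³ + 27·21² = 4·125 + 27·441 ≡ 10 (mod 23). Nonzero ⇒ E is nonsingular.
For each x ∈ F_23, compute rhs = x³ + 5·x + 21 mod 23, then count y ∈ F_23 with y² ≡ rhs.
  x = 0: rhs = 21, matching y values: none (0 points).
  x = 1: rhs = 4, matching y values: 2, 21 (2 points).
  x = 2: rhs = 16, matching y values: 4, 19 (2 points).
  x = 3: rhs = 17, matching y values: none (0 points).
  x = 4: rhs = 13, matching y values: 6, 17 (2 points).
  x = 5: rhs = 10, matching y values: none (0 points).
  x = 6: rhs = 14, matching y values: none (0 points).
  x = 7: rhs = 8, matching y values: 10, 13 (2 points).
  x = 8: rhs = 21, matching y values: none (0 points).
  x = 9: rhs = 13, matching y values: 6, 17 (2 points).
  x = 10: rhs = 13, matching y values: 6, 17 (2 points).
  x = 11: rhs = 4, matching y values: 2, 21 (2 points).
  x = 12: rhs = 15, matching y values: none (0 points).
  x = 13: rhs = 6, matching y values: 11, 12 (2 points).
  x = 14: rhs = 6, matching y values: 11, 12 (2 points).
  x = 15: rhs = 21, matching y values: none (0 points).
  x = 16: rhs = 11, matching y values: none (0 points).
  x = 17: rhs = 5, matching y values: none (0 points).
  x = 18: rhs = 9, matching y values: 3, 20 (2 points).
  x = 19: rhs = 6, matching y values: 11, 12 (2 points).
  x = 20: rhs = 2, matching y values: 5, 18 (2 points).
  x = 21: rhs = 3, matching y values: 7, 16 (2 points).
  x = 22: rhs = 15, matching y values: none (0 points).
Total affine count: 26.
Full point count |E(F_23)| = 26 + 1 = 27.
Hasse bound: |27 − (23+1)| = |3| = 3 ≤ 2√23 ≈ 9.5917 ✓.
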